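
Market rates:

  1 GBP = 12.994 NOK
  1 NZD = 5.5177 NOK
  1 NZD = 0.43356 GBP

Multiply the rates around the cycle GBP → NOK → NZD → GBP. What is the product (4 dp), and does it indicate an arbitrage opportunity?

Around GBP → NOK → NZD → GBP: 1 × 12.994 ÷ 5.5177 × 0.43356 = 1.021019
Product > 1; profitable direction is GBP → NOK → NZD → GBP.

1.0210 (arbitrage exists)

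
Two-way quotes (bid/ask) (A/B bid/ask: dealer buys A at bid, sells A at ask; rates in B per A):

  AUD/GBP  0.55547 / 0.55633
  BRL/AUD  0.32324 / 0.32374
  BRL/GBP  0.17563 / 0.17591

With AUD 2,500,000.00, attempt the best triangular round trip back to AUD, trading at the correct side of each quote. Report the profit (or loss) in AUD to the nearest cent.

Best loop AUD → GBP → BRL → AUD:
AUD 2,500,000.00 × 0.55547 (sell AUD at bid) = GBP 1,388,675.00
GBP 1,388,675.00 ÷ 0.17591 (buy BRL at ask) = BRL 7,894,235.69
BRL 7,894,235.69 × 0.32324 (sell BRL at bid) = AUD 2,551,732.74

Net profit: AUD 51,732.74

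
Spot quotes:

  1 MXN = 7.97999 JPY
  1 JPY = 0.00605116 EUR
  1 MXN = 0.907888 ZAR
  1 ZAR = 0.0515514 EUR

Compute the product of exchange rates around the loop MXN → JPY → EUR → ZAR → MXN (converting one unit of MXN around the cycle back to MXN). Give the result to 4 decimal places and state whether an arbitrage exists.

1.0317 (arbitrage exists)

Around MXN → JPY → EUR → ZAR → MXN: 1 × 7.97999 × 0.00605116 ÷ 0.0515514 ÷ 0.907888 = 1.031735
Product > 1; profitable direction is MXN → JPY → EUR → ZAR → MXN.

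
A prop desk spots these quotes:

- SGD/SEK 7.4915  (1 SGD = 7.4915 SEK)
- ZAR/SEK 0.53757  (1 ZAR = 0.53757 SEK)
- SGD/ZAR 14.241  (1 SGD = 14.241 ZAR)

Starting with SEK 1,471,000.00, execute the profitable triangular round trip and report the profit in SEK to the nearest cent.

Profit: SEK 32,209.11

Profitable loop is SEK → SGD → ZAR → SEK:
SEK 1,471,000.00 ÷ 7.4915 = SGD 196,355.87
SGD 196,355.87 × 14.241 = ZAR 2,796,303.94
ZAR 2,796,303.94 × 0.53757 = SEK 1,503,209.11
Profit = SEK 1,503,209.11 − SEK 1,471,000.00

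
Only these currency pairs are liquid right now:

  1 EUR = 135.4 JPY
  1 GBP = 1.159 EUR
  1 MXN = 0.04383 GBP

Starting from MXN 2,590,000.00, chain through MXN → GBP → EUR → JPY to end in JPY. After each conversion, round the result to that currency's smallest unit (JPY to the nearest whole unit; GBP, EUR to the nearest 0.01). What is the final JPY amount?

JPY 17,814,487

MXN 2,590,000.00 × 0.04383 = GBP 113,519.70
GBP 113,519.70 × 1.159 = EUR 131,569.33
EUR 131,569.33 × 135.4 = JPY 17,814,487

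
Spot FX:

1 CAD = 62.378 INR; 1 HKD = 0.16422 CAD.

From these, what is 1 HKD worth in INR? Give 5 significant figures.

1 HKD × 0.16422 = 0.16422 CAD
0.16422 CAD × 62.378 = 10.2437 INR

HKD/INR = 10.244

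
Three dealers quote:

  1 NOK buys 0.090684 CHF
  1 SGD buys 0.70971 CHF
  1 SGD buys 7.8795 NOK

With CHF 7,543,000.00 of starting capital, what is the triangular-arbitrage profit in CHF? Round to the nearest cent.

Profitable loop is CHF → SGD → NOK → CHF:
CHF 7,543,000.00 ÷ 0.70971 = SGD 10,628,284.79
SGD 10,628,284.79 × 7.8795 = NOK 83,745,570.02
NOK 83,745,570.02 × 0.090684 = CHF 7,594,383.27
Profit = CHF 7,594,383.27 − CHF 7,543,000.00

Profit: CHF 51,383.27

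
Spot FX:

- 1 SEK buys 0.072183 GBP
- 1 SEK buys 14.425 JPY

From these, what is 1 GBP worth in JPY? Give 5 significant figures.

1 GBP ÷ 0.072183 = 13.8537 SEK
13.8537 SEK × 14.425 = 199.839 JPY

GBP/JPY = 199.84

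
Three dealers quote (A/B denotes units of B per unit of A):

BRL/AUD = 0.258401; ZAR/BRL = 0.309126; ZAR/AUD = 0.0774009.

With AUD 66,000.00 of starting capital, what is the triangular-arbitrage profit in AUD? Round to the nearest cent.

Profitable loop is AUD → ZAR → BRL → AUD:
AUD 66,000.00 ÷ 0.0774009 = ZAR 852,703.26
ZAR 852,703.26 × 0.309126 = BRL 263,592.75
BRL 263,592.75 × 0.258401 = AUD 68,112.63
Profit = AUD 68,112.63 − AUD 66,000.00

Profit: AUD 2,112.63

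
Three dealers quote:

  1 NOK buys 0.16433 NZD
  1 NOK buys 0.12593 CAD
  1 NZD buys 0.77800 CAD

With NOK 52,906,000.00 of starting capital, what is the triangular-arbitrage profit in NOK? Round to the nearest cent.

Profit: NOK 806,105.44

Profitable loop is NOK → NZD → CAD → NOK:
NOK 52,906,000.00 × 0.16433 = NZD 8,694,042.98
NZD 8,694,042.98 × 0.77800 = CAD 6,763,965.44
CAD 6,763,965.44 ÷ 0.12593 = NOK 53,712,105.44
Profit = NOK 53,712,105.44 − NOK 52,906,000.00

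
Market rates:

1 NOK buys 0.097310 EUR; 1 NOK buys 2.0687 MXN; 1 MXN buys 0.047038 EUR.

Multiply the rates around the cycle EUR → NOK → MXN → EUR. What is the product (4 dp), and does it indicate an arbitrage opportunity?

Around EUR → NOK → MXN → EUR: 1 ÷ 0.097310 × 2.0687 × 0.047038 = 0.999974
Product ≈ 1 (deviation 0.003%, within rounding noise).

1.0000 (no arbitrage)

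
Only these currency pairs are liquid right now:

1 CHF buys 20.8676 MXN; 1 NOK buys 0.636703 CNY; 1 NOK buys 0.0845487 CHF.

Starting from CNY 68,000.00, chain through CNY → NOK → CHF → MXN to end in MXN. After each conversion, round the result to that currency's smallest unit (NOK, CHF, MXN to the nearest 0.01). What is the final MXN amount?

MXN 188,430.67

CNY 68,000.00 ÷ 0.636703 = NOK 106,800.19
NOK 106,800.19 × 0.0845487 = CHF 9,029.82
CHF 9,029.82 × 20.8676 = MXN 188,430.67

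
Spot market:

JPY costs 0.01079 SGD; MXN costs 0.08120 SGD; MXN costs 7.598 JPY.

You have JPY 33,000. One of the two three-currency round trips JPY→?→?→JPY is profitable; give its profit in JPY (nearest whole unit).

Profit: JPY 318

Profitable loop is JPY → SGD → MXN → JPY:
JPY 33,000 × 0.01079 = SGD 356.07
SGD 356.07 ÷ 0.08120 = MXN 4,385.10
MXN 4,385.10 × 7.598 = JPY 33,318
Profit = JPY 33,318 − JPY 33,000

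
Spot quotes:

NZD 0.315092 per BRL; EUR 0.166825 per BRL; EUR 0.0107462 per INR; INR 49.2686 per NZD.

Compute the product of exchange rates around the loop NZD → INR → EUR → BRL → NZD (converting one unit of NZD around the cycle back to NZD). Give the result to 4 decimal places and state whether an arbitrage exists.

1.0000 (no arbitrage)

Around NZD → INR → EUR → BRL → NZD: 1 × 49.2686 × 0.0107462 ÷ 0.166825 × 0.315092 = 1.000003
Product ≈ 1 (deviation 0.000%, within rounding noise).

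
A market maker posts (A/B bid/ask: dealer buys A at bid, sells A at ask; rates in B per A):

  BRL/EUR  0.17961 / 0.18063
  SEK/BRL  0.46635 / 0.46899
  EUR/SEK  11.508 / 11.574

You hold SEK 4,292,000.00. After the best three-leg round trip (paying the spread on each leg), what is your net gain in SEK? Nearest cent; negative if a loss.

Best loop SEK → EUR → BRL → SEK:
SEK 4,292,000.00 ÷ 11.574 (buy EUR at ask) = EUR 370,831.17
EUR 370,831.17 ÷ 0.18063 (buy BRL at ask) = BRL 2,052,987.73
BRL 2,052,987.73 ÷ 0.46899 (buy SEK at ask) = SEK 4,377,465.89

Net profit: SEK 85,465.89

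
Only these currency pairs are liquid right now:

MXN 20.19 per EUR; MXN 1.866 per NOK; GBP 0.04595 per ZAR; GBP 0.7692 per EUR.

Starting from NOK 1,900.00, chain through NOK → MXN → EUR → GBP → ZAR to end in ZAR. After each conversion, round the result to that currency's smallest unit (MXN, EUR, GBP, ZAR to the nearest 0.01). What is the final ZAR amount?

NOK 1,900.00 × 1.866 = MXN 3,545.40
MXN 3,545.40 ÷ 20.19 = EUR 175.60
EUR 175.60 × 0.7692 = GBP 135.07
GBP 135.07 ÷ 0.04595 = ZAR 2,939.50

ZAR 2,939.50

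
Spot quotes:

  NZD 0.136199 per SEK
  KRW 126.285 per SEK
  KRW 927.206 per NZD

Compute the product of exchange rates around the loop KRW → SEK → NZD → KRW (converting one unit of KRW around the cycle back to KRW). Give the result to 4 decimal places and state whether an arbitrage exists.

Around KRW → SEK → NZD → KRW: 1 ÷ 126.285 × 0.136199 × 927.206 = 0.999996
Product ≈ 1 (deviation 0.000%, within rounding noise).

1.0000 (no arbitrage)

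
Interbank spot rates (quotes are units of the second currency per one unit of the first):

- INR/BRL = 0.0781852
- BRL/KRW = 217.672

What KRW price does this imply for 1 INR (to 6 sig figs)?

INR/KRW = 17.0187

1 INR × 0.0781852 = 0.0781852 BRL
0.0781852 BRL × 217.672 = 17.0187 KRW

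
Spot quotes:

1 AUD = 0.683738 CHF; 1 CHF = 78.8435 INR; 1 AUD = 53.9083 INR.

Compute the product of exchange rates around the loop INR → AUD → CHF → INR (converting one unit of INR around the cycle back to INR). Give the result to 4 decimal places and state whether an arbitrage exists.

1.0000 (no arbitrage)

Around INR → AUD → CHF → INR: 1 ÷ 53.9083 × 0.683738 × 78.8435 = 1.000000
Product ≈ 1 (deviation 0.000%, within rounding noise).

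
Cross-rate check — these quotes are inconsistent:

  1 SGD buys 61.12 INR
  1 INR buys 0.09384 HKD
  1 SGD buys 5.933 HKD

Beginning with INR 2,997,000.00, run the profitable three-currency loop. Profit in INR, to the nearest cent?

Profit: INR 103,200.25

Profitable loop is INR → SGD → HKD → INR:
INR 2,997,000.00 ÷ 61.12 = SGD 49,034.69
SGD 49,034.69 × 5.933 = HKD 290,922.79
HKD 290,922.79 ÷ 0.09384 = INR 3,100,200.25
Profit = INR 3,100,200.25 − INR 2,997,000.00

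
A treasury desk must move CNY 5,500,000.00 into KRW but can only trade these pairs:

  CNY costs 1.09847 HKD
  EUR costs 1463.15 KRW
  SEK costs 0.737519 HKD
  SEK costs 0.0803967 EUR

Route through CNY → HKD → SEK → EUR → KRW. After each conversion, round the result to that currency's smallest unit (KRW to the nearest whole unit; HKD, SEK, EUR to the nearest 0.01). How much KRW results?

CNY 5,500,000.00 × 1.09847 = HKD 6,041,585.00
HKD 6,041,585.00 ÷ 0.737519 = SEK 8,191,768.62
SEK 8,191,768.62 × 0.0803967 = EUR 658,591.16
EUR 658,591.16 × 1463.15 = KRW 963,617,656

KRW 963,617,656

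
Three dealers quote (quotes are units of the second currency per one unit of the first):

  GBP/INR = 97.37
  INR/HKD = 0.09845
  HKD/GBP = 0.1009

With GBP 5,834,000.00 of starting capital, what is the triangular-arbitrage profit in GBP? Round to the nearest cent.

Profit: GBP 197,625.49

Profitable loop is GBP → HKD → INR → GBP:
GBP 5,834,000.00 ÷ 0.1009 = HKD 57,819,623.39
HKD 57,819,623.39 ÷ 0.09845 = INR 587,299,374.19
INR 587,299,374.19 ÷ 97.37 = GBP 6,031,625.49
Profit = GBP 6,031,625.49 − GBP 5,834,000.00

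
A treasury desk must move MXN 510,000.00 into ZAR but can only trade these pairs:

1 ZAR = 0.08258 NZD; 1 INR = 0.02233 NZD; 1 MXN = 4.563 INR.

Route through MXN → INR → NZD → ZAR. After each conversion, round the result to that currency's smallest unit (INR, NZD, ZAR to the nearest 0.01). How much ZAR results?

MXN 510,000.00 × 4.563 = INR 2,327,130.00
INR 2,327,130.00 × 0.02233 = NZD 51,964.81
NZD 51,964.81 ÷ 0.08258 = ZAR 629,266.29

ZAR 629,266.29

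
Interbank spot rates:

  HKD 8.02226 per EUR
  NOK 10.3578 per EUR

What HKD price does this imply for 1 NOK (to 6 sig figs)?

1 NOK ÷ 10.3578 = 0.0965456 EUR
0.0965456 EUR × 8.02226 = 0.774514 HKD

NOK/HKD = 0.774514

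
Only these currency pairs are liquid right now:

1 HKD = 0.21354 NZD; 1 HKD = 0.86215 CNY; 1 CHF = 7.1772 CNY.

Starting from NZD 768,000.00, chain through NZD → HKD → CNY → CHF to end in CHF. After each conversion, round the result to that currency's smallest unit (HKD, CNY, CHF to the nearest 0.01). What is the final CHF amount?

CHF 432,025.88

NZD 768,000.00 ÷ 0.21354 = HKD 3,596,515.88
HKD 3,596,515.88 × 0.86215 = CNY 3,100,736.17
CNY 3,100,736.17 ÷ 7.1772 = CHF 432,025.88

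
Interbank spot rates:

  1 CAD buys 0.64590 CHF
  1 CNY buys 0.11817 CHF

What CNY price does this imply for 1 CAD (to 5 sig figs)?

1 CAD × 0.64590 = 0.6459 CHF
0.6459 CHF ÷ 0.11817 = 5.46585 CNY

CAD/CNY = 5.4659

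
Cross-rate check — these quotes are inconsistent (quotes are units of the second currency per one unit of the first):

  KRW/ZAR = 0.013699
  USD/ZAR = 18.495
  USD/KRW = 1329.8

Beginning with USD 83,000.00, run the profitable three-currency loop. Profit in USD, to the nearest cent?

Profit: USD 1,266.94

Profitable loop is USD → ZAR → KRW → USD:
USD 83,000.00 × 18.495 = ZAR 1,535,085.00
ZAR 1,535,085.00 ÷ 0.013699 = KRW 112,058,179
KRW 112,058,179 ÷ 1329.8 = USD 84,266.94
Profit = USD 84,266.94 − USD 83,000.00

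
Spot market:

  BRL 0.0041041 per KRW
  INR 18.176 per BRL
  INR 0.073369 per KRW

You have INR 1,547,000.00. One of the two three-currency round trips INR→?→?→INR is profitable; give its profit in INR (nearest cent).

Profit: INR 25,874.10

Profitable loop is INR → KRW → BRL → INR:
INR 1,547,000.00 ÷ 0.073369 = KRW 21,085,199
KRW 21,085,199 × 0.0041041 = BRL 86,535.77
BRL 86,535.77 × 18.176 = INR 1,572,874.10
Profit = INR 1,572,874.10 − INR 1,547,000.00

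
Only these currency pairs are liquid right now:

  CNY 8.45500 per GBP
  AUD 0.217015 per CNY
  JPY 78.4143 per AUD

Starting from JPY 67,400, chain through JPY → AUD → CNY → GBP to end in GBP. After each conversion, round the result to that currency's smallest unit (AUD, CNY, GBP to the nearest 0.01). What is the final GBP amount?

GBP 468.45

JPY 67,400 ÷ 78.4143 = AUD 859.54
AUD 859.54 ÷ 0.217015 = CNY 3,960.74
CNY 3,960.74 ÷ 8.45500 = GBP 468.45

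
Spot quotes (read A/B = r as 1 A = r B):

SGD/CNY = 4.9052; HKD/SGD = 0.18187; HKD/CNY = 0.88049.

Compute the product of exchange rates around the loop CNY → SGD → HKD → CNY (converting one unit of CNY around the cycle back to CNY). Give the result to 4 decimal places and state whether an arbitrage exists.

Around CNY → SGD → HKD → CNY: 1 ÷ 4.9052 ÷ 0.18187 × 0.88049 = 0.986976
Product < 1; profitable direction is CNY → HKD → SGD → CNY.

0.9870 (arbitrage exists)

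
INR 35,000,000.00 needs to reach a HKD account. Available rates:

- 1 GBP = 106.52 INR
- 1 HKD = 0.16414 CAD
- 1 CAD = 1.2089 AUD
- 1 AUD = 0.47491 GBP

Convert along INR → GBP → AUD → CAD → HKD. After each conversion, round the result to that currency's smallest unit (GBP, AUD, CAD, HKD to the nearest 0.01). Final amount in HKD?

HKD 3,486,749.60

INR 35,000,000.00 ÷ 106.52 = GBP 328,576.79
GBP 328,576.79 ÷ 0.47491 = AUD 691,871.70
AUD 691,871.70 ÷ 1.2089 = CAD 572,315.08
CAD 572,315.08 ÷ 0.16414 = HKD 3,486,749.60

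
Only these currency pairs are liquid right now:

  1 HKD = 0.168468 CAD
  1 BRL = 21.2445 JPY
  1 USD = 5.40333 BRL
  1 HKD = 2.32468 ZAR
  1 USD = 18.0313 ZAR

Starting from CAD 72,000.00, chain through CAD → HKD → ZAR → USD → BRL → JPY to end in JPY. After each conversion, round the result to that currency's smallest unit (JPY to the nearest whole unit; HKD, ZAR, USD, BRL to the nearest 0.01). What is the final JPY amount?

CAD 72,000.00 ÷ 0.168468 = HKD 427,380.87
HKD 427,380.87 × 2.32468 = ZAR 993,523.76
ZAR 993,523.76 ÷ 18.0313 = USD 55,099.95
USD 55,099.95 × 5.40333 = BRL 297,723.21
BRL 297,723.21 × 21.2445 = JPY 6,324,981

JPY 6,324,981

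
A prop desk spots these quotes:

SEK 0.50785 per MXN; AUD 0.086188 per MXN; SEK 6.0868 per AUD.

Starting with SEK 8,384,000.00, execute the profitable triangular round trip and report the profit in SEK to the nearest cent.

Profitable loop is SEK → MXN → AUD → SEK:
SEK 8,384,000.00 ÷ 0.50785 = MXN 16,508,811.66
MXN 16,508,811.66 × 0.086188 = AUD 1,422,861.46
AUD 1,422,861.46 × 6.0868 = SEK 8,660,673.13
Profit = SEK 8,660,673.13 − SEK 8,384,000.00

Profit: SEK 276,673.13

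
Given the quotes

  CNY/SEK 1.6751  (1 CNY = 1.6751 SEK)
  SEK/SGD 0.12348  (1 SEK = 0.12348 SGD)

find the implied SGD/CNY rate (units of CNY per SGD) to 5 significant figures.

1 SGD ÷ 0.12348 = 8.09848 SEK
8.09848 SEK ÷ 1.6751 = 4.83462 CNY

SGD/CNY = 4.8346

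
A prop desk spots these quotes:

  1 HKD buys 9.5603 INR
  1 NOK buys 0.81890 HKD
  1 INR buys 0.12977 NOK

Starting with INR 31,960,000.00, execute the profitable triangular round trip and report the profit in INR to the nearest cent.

Profitable loop is INR → NOK → HKD → INR:
INR 31,960,000.00 × 0.12977 = NOK 4,147,449.20
NOK 4,147,449.20 × 0.81890 = HKD 3,396,346.15
HKD 3,396,346.15 × 9.5603 = INR 32,470,088.10
Profit = INR 32,470,088.10 − INR 31,960,000.00

Profit: INR 510,088.10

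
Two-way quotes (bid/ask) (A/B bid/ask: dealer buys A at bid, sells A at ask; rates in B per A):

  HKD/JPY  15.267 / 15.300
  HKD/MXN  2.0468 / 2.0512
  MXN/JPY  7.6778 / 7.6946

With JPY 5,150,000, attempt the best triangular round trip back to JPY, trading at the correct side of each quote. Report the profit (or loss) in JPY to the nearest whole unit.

Best loop JPY → HKD → MXN → JPY:
JPY 5,150,000 ÷ 15.300 (buy HKD at ask) = HKD 336,601.31
HKD 336,601.31 × 2.0468 (sell HKD at bid) = MXN 688,955.56
MXN 688,955.56 × 7.6778 (sell MXN at bid) = JPY 5,289,663

Net profit: JPY 139,663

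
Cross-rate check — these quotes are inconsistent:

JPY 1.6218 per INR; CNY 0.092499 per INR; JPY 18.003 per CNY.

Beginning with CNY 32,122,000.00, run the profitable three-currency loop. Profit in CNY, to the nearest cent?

Profit: CNY 860,775.66

Profitable loop is CNY → JPY → INR → CNY:
CNY 32,122,000.00 × 18.003 = JPY 578,292,366
JPY 578,292,366 ÷ 1.6218 = INR 356,574,402.52
INR 356,574,402.52 × 0.092499 = CNY 32,982,775.66
Profit = CNY 32,982,775.66 − CNY 32,122,000.00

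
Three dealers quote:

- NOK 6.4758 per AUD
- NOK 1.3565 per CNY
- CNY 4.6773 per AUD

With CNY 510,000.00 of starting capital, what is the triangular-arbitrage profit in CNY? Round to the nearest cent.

Profit: CNY 10,533.37

Profitable loop is CNY → AUD → NOK → CNY:
CNY 510,000.00 ÷ 4.6773 = AUD 109,037.27
AUD 109,037.27 × 6.4758 = NOK 706,103.52
NOK 706,103.52 ÷ 1.3565 = CNY 520,533.37
Profit = CNY 520,533.37 − CNY 510,000.00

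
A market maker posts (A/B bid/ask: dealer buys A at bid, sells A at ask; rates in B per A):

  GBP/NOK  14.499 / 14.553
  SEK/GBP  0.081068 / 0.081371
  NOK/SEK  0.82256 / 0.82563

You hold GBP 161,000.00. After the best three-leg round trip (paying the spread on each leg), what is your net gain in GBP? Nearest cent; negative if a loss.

Net profit: GBP 3,671.42

Best loop GBP → SEK → NOK → GBP:
GBP 161,000.00 ÷ 0.081371 (buy SEK at ask) = SEK 1,978,591.88
SEK 1,978,591.88 ÷ 0.82563 (buy NOK at ask) = NOK 2,396,463.16
NOK 2,396,463.16 ÷ 14.553 (buy GBP at ask) = GBP 164,671.42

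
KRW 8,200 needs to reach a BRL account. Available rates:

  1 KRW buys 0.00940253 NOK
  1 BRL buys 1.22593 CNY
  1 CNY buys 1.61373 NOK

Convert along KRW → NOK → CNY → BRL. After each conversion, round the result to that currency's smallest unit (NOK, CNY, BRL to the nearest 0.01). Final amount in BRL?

KRW 8,200 × 0.00940253 = NOK 77.10
NOK 77.10 ÷ 1.61373 = CNY 47.78
CNY 47.78 ÷ 1.22593 = BRL 38.97

BRL 38.97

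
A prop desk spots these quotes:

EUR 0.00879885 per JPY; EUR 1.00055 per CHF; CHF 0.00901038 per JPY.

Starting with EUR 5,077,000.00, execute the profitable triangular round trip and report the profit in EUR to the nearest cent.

Profit: EUR 124,913.82

Profitable loop is EUR → JPY → CHF → EUR:
EUR 5,077,000.00 ÷ 0.00879885 = JPY 577,007,223
JPY 577,007,223 × 0.00901038 = CHF 5,199,054.34
CHF 5,199,054.34 × 1.00055 = EUR 5,201,913.82
Profit = EUR 5,201,913.82 − EUR 5,077,000.00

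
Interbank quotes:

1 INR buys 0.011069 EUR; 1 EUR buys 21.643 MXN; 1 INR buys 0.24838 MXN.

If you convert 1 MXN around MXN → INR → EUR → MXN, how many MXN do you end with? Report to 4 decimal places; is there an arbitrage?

0.9645 (arbitrage exists)

Around MXN → INR → EUR → MXN: 1 ÷ 0.24838 × 0.011069 × 21.643 = 0.964516
Product < 1; profitable direction is MXN → EUR → INR → MXN.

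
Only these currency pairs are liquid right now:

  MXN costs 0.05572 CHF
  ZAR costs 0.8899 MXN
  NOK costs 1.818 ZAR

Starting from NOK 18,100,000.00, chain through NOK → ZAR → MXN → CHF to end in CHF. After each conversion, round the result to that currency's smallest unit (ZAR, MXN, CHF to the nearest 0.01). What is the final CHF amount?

CHF 1,631,641.60

NOK 18,100,000.00 × 1.818 = ZAR 32,905,800.00
ZAR 32,905,800.00 × 0.8899 = MXN 29,282,871.42
MXN 29,282,871.42 × 0.05572 = CHF 1,631,641.60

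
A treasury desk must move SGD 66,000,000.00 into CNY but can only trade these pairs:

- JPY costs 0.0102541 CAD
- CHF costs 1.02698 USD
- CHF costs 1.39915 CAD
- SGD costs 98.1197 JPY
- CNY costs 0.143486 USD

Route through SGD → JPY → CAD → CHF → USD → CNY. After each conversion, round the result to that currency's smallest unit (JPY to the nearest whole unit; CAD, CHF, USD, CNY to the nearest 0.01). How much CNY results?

CNY 339,692,435.64

SGD 66,000,000.00 × 98.1197 = JPY 6,475,900,200
JPY 6,475,900,200 × 0.0102541 = CAD 66,404,528.24
CAD 66,404,528.24 ÷ 1.39915 = CHF 47,460,621.26
CHF 47,460,621.26 × 1.02698 = USD 48,741,108.82
USD 48,741,108.82 ÷ 0.143486 = CNY 339,692,435.64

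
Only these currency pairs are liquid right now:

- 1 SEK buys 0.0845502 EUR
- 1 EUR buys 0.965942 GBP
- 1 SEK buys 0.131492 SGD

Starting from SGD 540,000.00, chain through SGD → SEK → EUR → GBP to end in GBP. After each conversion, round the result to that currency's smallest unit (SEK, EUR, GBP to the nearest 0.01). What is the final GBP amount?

GBP 335,397.73

SGD 540,000.00 ÷ 0.131492 = SEK 4,106,713.72
SEK 4,106,713.72 × 0.0845502 = EUR 347,223.47
EUR 347,223.47 × 0.965942 = GBP 335,397.73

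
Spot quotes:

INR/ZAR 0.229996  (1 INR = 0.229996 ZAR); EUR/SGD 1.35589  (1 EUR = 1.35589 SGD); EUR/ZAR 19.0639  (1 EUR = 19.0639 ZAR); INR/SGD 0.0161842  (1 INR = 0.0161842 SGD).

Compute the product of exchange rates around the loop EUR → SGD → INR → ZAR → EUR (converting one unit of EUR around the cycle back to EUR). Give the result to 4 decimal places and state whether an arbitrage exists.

Around EUR → SGD → INR → ZAR → EUR: 1 × 1.35589 ÷ 0.0161842 × 0.229996 ÷ 19.0639 = 1.010745
Product > 1; profitable direction is EUR → SGD → INR → ZAR → EUR.

1.0107 (arbitrage exists)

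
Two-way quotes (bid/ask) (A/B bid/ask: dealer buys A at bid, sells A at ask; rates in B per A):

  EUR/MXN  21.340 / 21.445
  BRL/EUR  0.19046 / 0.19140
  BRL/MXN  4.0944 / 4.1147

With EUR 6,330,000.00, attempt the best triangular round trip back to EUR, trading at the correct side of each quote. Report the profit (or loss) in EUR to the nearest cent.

Best loop EUR → BRL → MXN → EUR:
EUR 6,330,000.00 ÷ 0.19140 (buy BRL at ask) = BRL 33,072,100.31
BRL 33,072,100.31 × 4.0944 (sell BRL at bid) = MXN 135,410,407.52
MXN 135,410,407.52 ÷ 21.445 (buy EUR at ask) = EUR 6,314,311.38

Net result: EUR -15,688.62 (no profitable arbitrage after spreads)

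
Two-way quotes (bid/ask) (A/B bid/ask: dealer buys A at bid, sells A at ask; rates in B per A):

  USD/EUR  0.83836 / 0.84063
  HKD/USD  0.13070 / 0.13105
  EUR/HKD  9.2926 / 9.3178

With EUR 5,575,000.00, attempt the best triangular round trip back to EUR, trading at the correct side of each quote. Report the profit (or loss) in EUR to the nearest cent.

Best loop EUR → HKD → USD → EUR:
EUR 5,575,000.00 × 9.2926 (sell EUR at bid) = HKD 51,806,245.00
HKD 51,806,245.00 × 0.13070 (sell HKD at bid) = USD 6,771,076.22
USD 6,771,076.22 × 0.83836 (sell USD at bid) = EUR 5,676,599.46

Net profit: EUR 101,599.46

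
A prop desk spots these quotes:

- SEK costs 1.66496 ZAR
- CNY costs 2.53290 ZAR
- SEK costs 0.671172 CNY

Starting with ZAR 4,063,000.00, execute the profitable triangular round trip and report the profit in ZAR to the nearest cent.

Profitable loop is ZAR → SEK → CNY → ZAR:
ZAR 4,063,000.00 ÷ 1.66496 = SEK 2,440,298.87
SEK 2,440,298.87 × 0.671172 = CNY 1,637,860.27
CNY 1,637,860.27 × 2.53290 = ZAR 4,148,536.28
Profit = ZAR 4,148,536.28 − ZAR 4,063,000.00

Profit: ZAR 85,536.28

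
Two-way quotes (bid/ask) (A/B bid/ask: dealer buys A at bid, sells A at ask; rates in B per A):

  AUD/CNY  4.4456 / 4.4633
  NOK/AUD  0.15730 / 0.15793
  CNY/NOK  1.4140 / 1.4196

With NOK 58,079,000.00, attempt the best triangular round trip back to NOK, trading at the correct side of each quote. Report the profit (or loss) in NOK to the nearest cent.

Net result: NOK -38,328.92 (no profitable arbitrage after spreads)

Best loop NOK → CNY → AUD → NOK:
NOK 58,079,000.00 ÷ 1.4196 (buy CNY at ask) = CNY 40,912,228.80
CNY 40,912,228.80 ÷ 4.4633 (buy AUD at ask) = AUD 9,166,363.18
AUD 9,166,363.18 ÷ 0.15793 (buy NOK at ask) = NOK 58,040,671.08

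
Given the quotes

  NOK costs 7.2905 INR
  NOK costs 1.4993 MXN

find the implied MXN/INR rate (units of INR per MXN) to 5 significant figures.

1 MXN ÷ 1.4993 = 0.666978 NOK
0.666978 NOK × 7.2905 = 4.8626 INR

MXN/INR = 4.8626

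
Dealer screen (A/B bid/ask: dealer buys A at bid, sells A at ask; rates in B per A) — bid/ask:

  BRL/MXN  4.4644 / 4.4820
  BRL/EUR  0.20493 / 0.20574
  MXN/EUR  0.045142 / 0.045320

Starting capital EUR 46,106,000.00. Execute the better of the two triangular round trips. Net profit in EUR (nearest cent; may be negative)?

Best loop EUR → MXN → BRL → EUR:
EUR 46,106,000.00 ÷ 0.045320 (buy MXN at ask) = MXN 1,017,343,336.28
MXN 1,017,343,336.28 ÷ 4.4820 (buy BRL at ask) = BRL 226,984,233.89
BRL 226,984,233.89 × 0.20493 (sell BRL at bid) = EUR 46,515,879.05

Net profit: EUR 409,879.05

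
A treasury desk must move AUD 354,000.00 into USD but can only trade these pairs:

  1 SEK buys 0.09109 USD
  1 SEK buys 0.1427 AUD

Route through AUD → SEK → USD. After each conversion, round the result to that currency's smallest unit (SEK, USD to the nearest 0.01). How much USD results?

AUD 354,000.00 ÷ 0.1427 = SEK 2,480,728.80
SEK 2,480,728.80 × 0.09109 = USD 225,969.59

USD 225,969.59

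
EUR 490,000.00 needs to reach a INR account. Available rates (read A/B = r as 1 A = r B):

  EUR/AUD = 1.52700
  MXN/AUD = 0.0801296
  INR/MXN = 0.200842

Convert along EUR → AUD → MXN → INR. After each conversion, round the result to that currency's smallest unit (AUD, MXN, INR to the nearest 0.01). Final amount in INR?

INR 46,493,003.70

EUR 490,000.00 × 1.52700 = AUD 748,230.00
AUD 748,230.00 ÷ 0.0801296 = MXN 9,337,747.85
MXN 9,337,747.85 ÷ 0.200842 = INR 46,493,003.70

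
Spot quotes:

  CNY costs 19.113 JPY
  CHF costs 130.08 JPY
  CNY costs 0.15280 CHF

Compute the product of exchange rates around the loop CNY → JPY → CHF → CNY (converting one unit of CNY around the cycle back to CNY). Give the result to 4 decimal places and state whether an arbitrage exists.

Around CNY → JPY → CHF → CNY: 1 × 19.113 ÷ 130.08 ÷ 0.15280 = 0.961601
Product < 1; profitable direction is CNY → CHF → JPY → CNY.

0.9616 (arbitrage exists)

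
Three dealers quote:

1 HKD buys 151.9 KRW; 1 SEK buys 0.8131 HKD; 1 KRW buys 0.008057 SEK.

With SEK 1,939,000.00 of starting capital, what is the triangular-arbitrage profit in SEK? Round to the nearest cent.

Profit: SEK 9,510.32

Profitable loop is SEK → KRW → HKD → SEK:
SEK 1,939,000.00 ÷ 0.008057 = KRW 240,660,295
KRW 240,660,295 ÷ 151.9 = HKD 1,584,333.74
HKD 1,584,333.74 ÷ 0.8131 = SEK 1,948,510.32
Profit = SEK 1,948,510.32 − SEK 1,939,000.00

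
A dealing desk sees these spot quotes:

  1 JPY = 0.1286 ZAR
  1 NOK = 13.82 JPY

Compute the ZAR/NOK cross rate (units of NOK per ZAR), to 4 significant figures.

ZAR/NOK = 0.5627

1 ZAR ÷ 0.1286 = 7.77605 JPY
7.77605 JPY ÷ 13.82 = 0.562666 NOK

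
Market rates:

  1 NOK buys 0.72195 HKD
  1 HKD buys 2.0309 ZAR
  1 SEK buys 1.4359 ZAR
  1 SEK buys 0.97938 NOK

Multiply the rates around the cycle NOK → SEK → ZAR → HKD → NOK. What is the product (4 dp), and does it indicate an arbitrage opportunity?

0.9999 (no arbitrage)

Around NOK → SEK → ZAR → HKD → NOK: 1 ÷ 0.97938 × 1.4359 ÷ 2.0309 ÷ 0.72195 = 0.999948
Product ≈ 1 (deviation 0.005%, within rounding noise).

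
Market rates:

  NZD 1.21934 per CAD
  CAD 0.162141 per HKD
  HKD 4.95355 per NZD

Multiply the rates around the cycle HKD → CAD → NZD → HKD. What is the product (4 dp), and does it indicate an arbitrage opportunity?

0.9793 (arbitrage exists)

Around HKD → CAD → NZD → HKD: 1 × 0.162141 × 1.21934 × 4.95355 = 0.979342
Product < 1; profitable direction is HKD → NZD → CAD → HKD.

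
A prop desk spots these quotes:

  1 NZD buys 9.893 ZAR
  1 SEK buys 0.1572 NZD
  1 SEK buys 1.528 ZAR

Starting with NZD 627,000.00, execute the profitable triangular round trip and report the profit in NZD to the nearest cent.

Profitable loop is NZD → ZAR → SEK → NZD:
NZD 627,000.00 × 9.893 = ZAR 6,202,911.00
ZAR 6,202,911.00 ÷ 1.528 = SEK 4,059,496.73
SEK 4,059,496.73 × 0.1572 = NZD 638,152.89
Profit = NZD 638,152.89 − NZD 627,000.00

Profit: NZD 11,152.89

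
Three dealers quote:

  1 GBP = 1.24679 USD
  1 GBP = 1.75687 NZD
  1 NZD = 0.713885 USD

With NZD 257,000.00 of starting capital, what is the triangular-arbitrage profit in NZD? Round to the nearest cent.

Profit: NZD 1,528.07

Profitable loop is NZD → USD → GBP → NZD:
NZD 257,000.00 × 0.713885 = USD 183,468.45
USD 183,468.45 ÷ 1.24679 = GBP 147,152.64
GBP 147,152.64 × 1.75687 = NZD 258,528.07
Profit = NZD 258,528.07 − NZD 257,000.00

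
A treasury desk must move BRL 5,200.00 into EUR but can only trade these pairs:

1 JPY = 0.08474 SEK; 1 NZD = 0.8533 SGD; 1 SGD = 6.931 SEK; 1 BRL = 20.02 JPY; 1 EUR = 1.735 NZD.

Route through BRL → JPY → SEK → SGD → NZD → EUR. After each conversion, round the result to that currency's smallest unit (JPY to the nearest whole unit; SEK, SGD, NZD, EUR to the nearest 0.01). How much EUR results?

BRL 5,200.00 × 20.02 = JPY 104,104
JPY 104,104 × 0.08474 = SEK 8,821.77
SEK 8,821.77 ÷ 6.931 = SGD 1,272.80
SGD 1,272.80 ÷ 0.8533 = NZD 1,491.62
NZD 1,491.62 ÷ 1.735 = EUR 859.72

EUR 859.72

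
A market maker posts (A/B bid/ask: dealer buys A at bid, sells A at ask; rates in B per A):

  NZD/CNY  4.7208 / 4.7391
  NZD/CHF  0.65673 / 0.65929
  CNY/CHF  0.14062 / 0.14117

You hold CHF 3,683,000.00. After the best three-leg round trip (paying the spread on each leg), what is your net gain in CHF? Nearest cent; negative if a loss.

Net profit: CHF 25,411.55

Best loop CHF → NZD → CNY → CHF:
CHF 3,683,000.00 ÷ 0.65929 (buy NZD at ask) = NZD 5,586,312.55
NZD 5,586,312.55 × 4.7208 (sell NZD at bid) = CNY 26,371,864.28
CNY 26,371,864.28 × 0.14062 (sell CNY at bid) = CHF 3,708,411.55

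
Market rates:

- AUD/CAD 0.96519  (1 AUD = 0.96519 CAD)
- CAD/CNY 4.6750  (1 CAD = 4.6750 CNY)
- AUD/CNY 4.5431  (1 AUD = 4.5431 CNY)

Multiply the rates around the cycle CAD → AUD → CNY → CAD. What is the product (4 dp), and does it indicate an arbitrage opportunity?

1.0068 (arbitrage exists)

Around CAD → AUD → CNY → CAD: 1 ÷ 0.96519 × 4.5431 ÷ 4.6750 = 1.006834
Product > 1; profitable direction is CAD → AUD → CNY → CAD.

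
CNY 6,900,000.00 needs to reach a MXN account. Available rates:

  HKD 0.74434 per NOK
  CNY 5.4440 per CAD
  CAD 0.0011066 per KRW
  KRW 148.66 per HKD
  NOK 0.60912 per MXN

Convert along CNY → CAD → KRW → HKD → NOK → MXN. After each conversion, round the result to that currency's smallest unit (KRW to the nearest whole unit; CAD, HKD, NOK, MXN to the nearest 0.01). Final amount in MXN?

MXN 16,993,074.47

CNY 6,900,000.00 ÷ 5.4440 = CAD 1,267,450.40
CAD 1,267,450.40 ÷ 0.0011066 = KRW 1,145,355,503
KRW 1,145,355,503 ÷ 148.66 = HKD 7,704,530.49
HKD 7,704,530.49 ÷ 0.74434 = NOK 10,350,821.52
NOK 10,350,821.52 ÷ 0.60912 = MXN 16,993,074.47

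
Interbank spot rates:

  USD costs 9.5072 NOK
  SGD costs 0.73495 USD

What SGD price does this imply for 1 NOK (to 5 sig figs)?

NOK/SGD = 0.14312

1 NOK ÷ 9.5072 = 0.105183 USD
0.105183 USD ÷ 0.73495 = 0.143116 SGD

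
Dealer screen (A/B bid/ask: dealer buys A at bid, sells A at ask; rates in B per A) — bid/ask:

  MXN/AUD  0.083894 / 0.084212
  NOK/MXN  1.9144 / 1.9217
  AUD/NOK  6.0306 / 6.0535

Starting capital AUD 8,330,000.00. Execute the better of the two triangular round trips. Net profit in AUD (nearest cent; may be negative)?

Best loop AUD → MXN → NOK → AUD:
AUD 8,330,000.00 ÷ 0.084212 (buy MXN at ask) = MXN 98,917,018.95
MXN 98,917,018.95 ÷ 1.9217 (buy NOK at ask) = NOK 51,473,705.03
NOK 51,473,705.03 ÷ 6.0535 (buy AUD at ask) = AUD 8,503,131.25

Net profit: AUD 173,131.25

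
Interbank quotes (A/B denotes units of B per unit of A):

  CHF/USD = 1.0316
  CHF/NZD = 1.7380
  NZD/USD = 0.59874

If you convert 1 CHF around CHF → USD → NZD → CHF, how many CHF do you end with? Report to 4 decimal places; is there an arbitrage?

0.9913 (arbitrage exists)

Around CHF → USD → NZD → CHF: 1 × 1.0316 ÷ 0.59874 ÷ 1.7380 = 0.991342
Product < 1; profitable direction is CHF → NZD → USD → CHF.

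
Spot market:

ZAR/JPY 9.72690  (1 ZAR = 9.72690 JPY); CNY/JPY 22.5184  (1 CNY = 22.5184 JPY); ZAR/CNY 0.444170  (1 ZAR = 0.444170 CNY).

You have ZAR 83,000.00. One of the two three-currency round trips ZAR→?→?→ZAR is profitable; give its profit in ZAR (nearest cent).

Profitable loop is ZAR → CNY → JPY → ZAR:
ZAR 83,000.00 × 0.444170 = CNY 36,866.11
CNY 36,866.11 × 22.5184 = JPY 830,166
JPY 830,166 ÷ 9.72690 = ZAR 85,347.42
Profit = ZAR 85,347.42 − ZAR 83,000.00

Profit: ZAR 2,347.42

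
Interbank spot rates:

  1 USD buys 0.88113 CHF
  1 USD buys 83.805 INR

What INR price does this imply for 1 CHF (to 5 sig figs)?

1 CHF ÷ 0.88113 = 1.13491 USD
1.13491 USD × 83.805 = 95.1108 INR

CHF/INR = 95.111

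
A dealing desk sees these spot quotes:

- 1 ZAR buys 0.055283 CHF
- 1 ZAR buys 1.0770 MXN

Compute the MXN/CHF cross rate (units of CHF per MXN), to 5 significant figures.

1 MXN ÷ 1.0770 = 0.928505 ZAR
0.928505 ZAR × 0.055283 = 0.0513305 CHF

MXN/CHF = 0.051331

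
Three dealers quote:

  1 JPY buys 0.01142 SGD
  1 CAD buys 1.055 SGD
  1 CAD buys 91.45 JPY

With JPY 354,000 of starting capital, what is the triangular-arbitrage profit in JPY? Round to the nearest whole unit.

Profitable loop is JPY → CAD → SGD → JPY:
JPY 354,000 ÷ 91.45 = CAD 3,870.97
CAD 3,870.97 × 1.055 = SGD 4,083.87
SGD 4,083.87 ÷ 0.01142 = JPY 357,607
Profit = JPY 357,607 − JPY 354,000

Profit: JPY 3,607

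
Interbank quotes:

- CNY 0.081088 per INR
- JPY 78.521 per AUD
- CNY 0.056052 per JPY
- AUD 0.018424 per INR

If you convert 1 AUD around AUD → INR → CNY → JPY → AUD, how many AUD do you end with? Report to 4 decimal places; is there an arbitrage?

1.0000 (no arbitrage)

Around AUD → INR → CNY → JPY → AUD: 1 ÷ 0.018424 × 0.081088 ÷ 0.056052 ÷ 78.521 = 0.999990
Product ≈ 1 (deviation 0.001%, within rounding noise).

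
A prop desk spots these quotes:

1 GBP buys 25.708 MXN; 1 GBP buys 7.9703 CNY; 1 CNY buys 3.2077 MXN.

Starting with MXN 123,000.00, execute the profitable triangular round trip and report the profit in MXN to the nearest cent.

Profit: MXN 681.57

Profitable loop is MXN → CNY → GBP → MXN:
MXN 123,000.00 ÷ 3.2077 = CNY 38,345.23
CNY 38,345.23 ÷ 7.9703 = GBP 4,811.01
GBP 4,811.01 × 25.708 = MXN 123,681.57
Profit = MXN 123,681.57 − MXN 123,000.00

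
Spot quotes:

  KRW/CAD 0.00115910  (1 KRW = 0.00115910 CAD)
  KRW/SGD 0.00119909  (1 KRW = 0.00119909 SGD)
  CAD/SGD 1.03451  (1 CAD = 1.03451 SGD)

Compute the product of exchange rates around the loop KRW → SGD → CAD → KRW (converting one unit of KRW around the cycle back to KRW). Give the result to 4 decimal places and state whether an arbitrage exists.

1.0000 (no arbitrage)

Around KRW → SGD → CAD → KRW: 1 × 0.00119909 ÷ 1.03451 ÷ 0.00115910 = 0.999991
Product ≈ 1 (deviation 0.001%, within rounding noise).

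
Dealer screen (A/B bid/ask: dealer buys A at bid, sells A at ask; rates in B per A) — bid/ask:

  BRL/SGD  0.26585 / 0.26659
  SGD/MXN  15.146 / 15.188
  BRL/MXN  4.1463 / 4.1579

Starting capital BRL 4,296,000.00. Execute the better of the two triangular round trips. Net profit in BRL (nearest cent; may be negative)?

Best loop BRL → MXN → SGD → BRL:
BRL 4,296,000.00 × 4.1463 (sell BRL at bid) = MXN 17,812,504.80
MXN 17,812,504.80 ÷ 15.188 (buy SGD at ask) = SGD 1,172,801.21
SGD 1,172,801.21 ÷ 0.26659 (buy BRL at ask) = BRL 4,399,269.33

Net profit: BRL 103,269.33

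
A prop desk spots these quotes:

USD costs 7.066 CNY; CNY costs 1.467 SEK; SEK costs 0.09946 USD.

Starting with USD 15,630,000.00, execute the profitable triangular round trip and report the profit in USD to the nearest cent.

Profitable loop is USD → CNY → SEK → USD:
USD 15,630,000.00 × 7.066 = CNY 110,441,580.00
CNY 110,441,580.00 × 1.467 = SEK 162,017,797.86
SEK 162,017,797.86 × 0.09946 = USD 16,114,290.18
Profit = USD 16,114,290.18 − USD 15,630,000.00

Profit: USD 484,290.18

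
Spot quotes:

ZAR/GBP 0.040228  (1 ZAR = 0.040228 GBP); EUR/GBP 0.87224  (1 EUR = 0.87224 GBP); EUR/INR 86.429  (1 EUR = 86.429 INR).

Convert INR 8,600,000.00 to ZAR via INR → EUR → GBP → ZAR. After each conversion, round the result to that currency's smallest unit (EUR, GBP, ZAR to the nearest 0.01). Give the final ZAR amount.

ZAR 2,157,478.62

INR 8,600,000.00 ÷ 86.429 = EUR 99,503.64
EUR 99,503.64 × 0.87224 = GBP 86,791.05
GBP 86,791.05 ÷ 0.040228 = ZAR 2,157,478.62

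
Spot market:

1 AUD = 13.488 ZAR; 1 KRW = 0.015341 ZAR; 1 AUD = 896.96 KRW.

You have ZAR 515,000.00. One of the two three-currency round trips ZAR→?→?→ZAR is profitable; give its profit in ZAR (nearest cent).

Profitable loop is ZAR → AUD → KRW → ZAR:
ZAR 515,000.00 ÷ 13.488 = AUD 38,182.09
AUD 38,182.09 × 896.96 = KRW 34,247,805
KRW 34,247,805 × 0.015341 = ZAR 525,395.58
Profit = ZAR 525,395.58 − ZAR 515,000.00

Profit: ZAR 10,395.58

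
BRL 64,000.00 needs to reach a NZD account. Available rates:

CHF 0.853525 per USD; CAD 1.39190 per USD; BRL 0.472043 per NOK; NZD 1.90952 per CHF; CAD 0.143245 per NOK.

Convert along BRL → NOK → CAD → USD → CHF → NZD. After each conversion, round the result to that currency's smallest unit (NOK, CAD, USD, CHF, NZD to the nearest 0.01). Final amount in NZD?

NZD 22,741.03

BRL 64,000.00 ÷ 0.472043 = NOK 135,580.87
NOK 135,580.87 × 0.143245 = CAD 19,421.28
CAD 19,421.28 ÷ 1.39190 = USD 13,953.07
USD 13,953.07 × 0.853525 = CHF 11,909.29
CHF 11,909.29 × 1.90952 = NZD 22,741.03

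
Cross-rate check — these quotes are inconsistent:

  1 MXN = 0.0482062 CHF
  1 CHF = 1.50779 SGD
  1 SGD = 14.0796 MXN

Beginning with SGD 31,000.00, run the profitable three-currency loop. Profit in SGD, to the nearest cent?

Profit: SGD 724.57

Profitable loop is SGD → MXN → CHF → SGD:
SGD 31,000.00 × 14.0796 = MXN 436,467.60
MXN 436,467.60 × 0.0482062 = CHF 21,040.44
CHF 21,040.44 × 1.50779 = SGD 31,724.57
Profit = SGD 31,724.57 − SGD 31,000.00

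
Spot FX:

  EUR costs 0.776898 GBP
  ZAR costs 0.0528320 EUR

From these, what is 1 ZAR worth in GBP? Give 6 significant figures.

1 ZAR × 0.0528320 = 0.052832 EUR
0.052832 EUR × 0.776898 = 0.0410451 GBP

ZAR/GBP = 0.0410451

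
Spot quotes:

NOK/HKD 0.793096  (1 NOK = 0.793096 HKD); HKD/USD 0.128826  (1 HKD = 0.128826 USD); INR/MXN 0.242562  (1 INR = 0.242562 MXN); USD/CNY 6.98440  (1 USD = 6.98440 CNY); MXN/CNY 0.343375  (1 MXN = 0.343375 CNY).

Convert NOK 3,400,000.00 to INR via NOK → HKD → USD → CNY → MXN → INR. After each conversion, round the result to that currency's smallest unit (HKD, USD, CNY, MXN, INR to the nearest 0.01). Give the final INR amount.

INR 29,130,360.90

NOK 3,400,000.00 × 0.793096 = HKD 2,696,526.40
HKD 2,696,526.40 × 0.128826 = USD 347,382.71
USD 347,382.71 × 6.98440 = CNY 2,426,259.80
CNY 2,426,259.80 ÷ 0.343375 = MXN 7,065,918.60
MXN 7,065,918.60 ÷ 0.242562 = INR 29,130,360.90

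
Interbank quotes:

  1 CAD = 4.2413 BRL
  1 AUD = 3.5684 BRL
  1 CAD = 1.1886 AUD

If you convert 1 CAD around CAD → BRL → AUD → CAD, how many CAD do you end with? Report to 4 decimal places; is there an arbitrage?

1.0000 (no arbitrage)

Around CAD → BRL → AUD → CAD: 1 × 4.2413 ÷ 3.5684 ÷ 1.1886 = 0.999976
Product ≈ 1 (deviation 0.002%, within rounding noise).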